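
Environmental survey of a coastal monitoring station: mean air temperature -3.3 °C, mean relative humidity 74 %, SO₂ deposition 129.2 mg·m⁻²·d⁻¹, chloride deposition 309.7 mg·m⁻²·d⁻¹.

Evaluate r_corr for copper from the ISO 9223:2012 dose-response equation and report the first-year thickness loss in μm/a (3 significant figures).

r_corr = 0.865 μm/a

copper: temperature factor f = +0.126·(-13.3) = -1.6758
  sulphur-dioxide contribution → 0.2764 μm/a
  chloride contribution → 0.5889 μm/a
  total first-year rate 0.8653 μm/a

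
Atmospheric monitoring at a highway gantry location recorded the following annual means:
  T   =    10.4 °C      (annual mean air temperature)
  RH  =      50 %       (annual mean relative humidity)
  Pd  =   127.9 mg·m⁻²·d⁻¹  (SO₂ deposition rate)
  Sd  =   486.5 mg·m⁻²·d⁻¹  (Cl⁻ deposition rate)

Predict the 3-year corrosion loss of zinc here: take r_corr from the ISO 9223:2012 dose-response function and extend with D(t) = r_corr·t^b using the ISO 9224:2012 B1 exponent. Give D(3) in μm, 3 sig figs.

D(3) = 7.83 μm

zinc: f(T) = -0.071·(T−10) [T>10 °C] = -0.0284
  SO₂ term: 0.0129·127.9^0.44·exp(0.046·50-0.0284) = 1.057
  Cl⁻ term: 0.0175·486.5^0.57·exp(0.008·50+0.085·10.4) = 2.149
  r_corr = 1.057 + 2.149 = 3.207 μm/a
Long-term exponent b (ISO 9224 Table 2, B1) = 0.813
  D(3) = 3.207 × 3^0.813 = 3.207 × 2.443 = 7.833 μm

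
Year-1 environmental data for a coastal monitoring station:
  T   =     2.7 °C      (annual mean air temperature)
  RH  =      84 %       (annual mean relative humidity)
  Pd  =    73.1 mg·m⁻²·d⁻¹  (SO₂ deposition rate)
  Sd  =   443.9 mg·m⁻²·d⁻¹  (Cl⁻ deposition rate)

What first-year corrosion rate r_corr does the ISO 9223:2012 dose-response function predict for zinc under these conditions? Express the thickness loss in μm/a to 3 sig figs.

zinc: T≤10 °C ⇒ hinge +0.038·(2.7−10) = -0.2774
  SO₂ term: 0.0129·73.1^0.44·exp(0.046·84-0.2774) = 3.079
  Cl⁻ term: 0.0175·443.9^0.57·exp(0.008·84+0.085·2.7) = 1.392
  r_corr = 3.079 + 1.392 = 4.47 μm/a

r_corr = 4.47 μm/a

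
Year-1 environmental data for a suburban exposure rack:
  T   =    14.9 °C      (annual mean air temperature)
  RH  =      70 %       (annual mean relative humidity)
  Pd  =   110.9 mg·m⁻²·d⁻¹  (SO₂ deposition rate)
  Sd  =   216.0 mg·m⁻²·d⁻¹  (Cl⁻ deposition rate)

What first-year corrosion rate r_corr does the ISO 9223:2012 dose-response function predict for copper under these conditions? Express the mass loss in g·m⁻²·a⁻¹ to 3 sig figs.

copper: f(T) = -0.080·(T−10) [T>10 °C] = -0.3920
  sulphur-dioxide contribution → 0.7574 μm/a
  chloride contribution → 1.129 μm/a
  total first-year rate 1.886 μm/a
Convert to mass loss: 1.886 μm/a × 8.96 g/cm³ = 16.9 g·m⁻²·a⁻¹

r_corr = 16.9 g·m⁻²·a⁻¹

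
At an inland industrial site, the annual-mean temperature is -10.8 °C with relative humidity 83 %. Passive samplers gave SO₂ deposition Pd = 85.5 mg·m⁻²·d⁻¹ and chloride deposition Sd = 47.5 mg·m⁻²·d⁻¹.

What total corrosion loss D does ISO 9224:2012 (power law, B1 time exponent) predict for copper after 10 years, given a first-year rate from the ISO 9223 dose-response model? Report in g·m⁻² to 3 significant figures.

copper: temperature factor f = +0.126·(-20.8) = -2.6208
  Pd branch = 0.0053·Pd^0.26·e^(0.059·RH+f) = 0.1641 μm/a
  Sd branch = 0.01025·Sd^0.27·e^(0.036·RH+0.049·T) = 0.3398 μm/a
  sum: 0.1641 + 0.3398 → r_corr = 0.5039 μm/a
Long-term exponent b (ISO 9224 Table 2, B1) = 0.667
  D(10) = 0.5039 × 10^0.667 = 0.5039 × 4.645 = 2.341 μm
  Mass loss = 2.341 μm × 8.96 g/cm³ = 20.97 g·m⁻²

D(10) = 21.0 g·m⁻²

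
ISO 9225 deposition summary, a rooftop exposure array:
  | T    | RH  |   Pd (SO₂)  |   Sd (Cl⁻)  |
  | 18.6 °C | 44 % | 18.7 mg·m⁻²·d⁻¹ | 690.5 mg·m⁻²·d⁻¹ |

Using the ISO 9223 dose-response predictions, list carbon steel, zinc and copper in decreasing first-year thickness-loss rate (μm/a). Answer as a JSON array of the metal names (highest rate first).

carbon steel: f(T) = -0.054·(T−10) [T>10 °C] = -0.4644
  SO₂ term: 1.77·18.7^0.52·exp(0.02·44-0.4644) = 12.3
  Cl⁻ term: 0.102·690.5^0.62·exp(0.033·44+0.04·18.6) = 52.79
  r_corr = 12.3 + 52.79 = 65.09 μm/a
zinc: temperature factor f = -0.071·(8.6) = -0.6106
  SO₂ term: 0.0129·18.7^0.44·exp(0.046·44-0.6106) = 0.1923
  Sd branch = 0.0175·Sd^0.57·e^(0.008·RH+0.085·T) = 5.022 μm/a
  r_corr = 0.1923 + 5.022 = 5.214 μm/a
copper: f(T) = -0.080·(T−10) [T>10 °C] = -0.6880
  Pd branch = 0.0053·Pd^0.26·e^(0.059·RH+f) = 0.07649 μm/a
  Sd branch = 0.01025·Sd^0.27·e^(0.036·RH+0.049·T) = 0.7262 μm/a
  r_corr = 0.07649 + 0.7262 = 0.8027 μm/a
Ordering by μm/a: carbon steel (65.1) > zinc (5.21) > copper (0.803)

["carbon steel", "zinc", "copper"]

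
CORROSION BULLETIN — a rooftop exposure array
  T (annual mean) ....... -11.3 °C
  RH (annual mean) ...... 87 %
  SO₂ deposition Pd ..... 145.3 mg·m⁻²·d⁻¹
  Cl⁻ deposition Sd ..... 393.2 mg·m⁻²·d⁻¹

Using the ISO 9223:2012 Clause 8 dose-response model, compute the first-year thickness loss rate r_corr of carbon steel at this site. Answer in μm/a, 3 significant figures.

r_corr = 52.0 μm/a

carbon steel: f(T) = +0.150·(T−10) [T≤10 °C] = -3.1950
  SO₂ term: 1.77·145.3^0.52·exp(0.02·87-3.1950) = 5.501
  Cl⁻ term: 0.102·393.2^0.62·exp(0.033·87+0.04·-11.3) = 46.54
  r_corr = 5.501 + 46.54 = 52.04 μm/a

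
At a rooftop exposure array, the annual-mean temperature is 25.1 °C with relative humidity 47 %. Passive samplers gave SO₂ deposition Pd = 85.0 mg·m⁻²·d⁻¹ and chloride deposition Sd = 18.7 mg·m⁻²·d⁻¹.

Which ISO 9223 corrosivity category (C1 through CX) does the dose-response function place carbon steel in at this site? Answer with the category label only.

C3

carbon steel: T>10 °C ⇒ hinge -0.054·(25.1−10) = -0.8154
  Pd branch = 1.77·Pd^0.52·e^(0.02·RH+f) = 20.2 μm/a
  Sd branch = 0.102·Sd^0.62·e^(0.033·RH+0.04·T) = 8.068 μm/a
  sum: 20.2 + 8.068 → r_corr = 28.27 μm/a
28.3 μm/a falls in (25, 50] for carbon steel → category C3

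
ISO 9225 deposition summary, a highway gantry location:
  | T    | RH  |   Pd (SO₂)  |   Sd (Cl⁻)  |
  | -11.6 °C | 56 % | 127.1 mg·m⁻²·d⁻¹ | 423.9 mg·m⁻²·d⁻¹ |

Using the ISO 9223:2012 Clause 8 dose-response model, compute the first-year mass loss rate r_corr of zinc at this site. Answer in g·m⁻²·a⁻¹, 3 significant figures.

zinc: T≤10 °C ⇒ hinge +0.038·(-11.6−10) = -0.8208
  Pd branch = 0.0129·Pd^0.44·e^(0.046·RH+f) = 0.6291 μm/a
  Sd branch = 0.0175·Sd^0.57·e^(0.008·RH+0.085·T) = 0.3213 μm/a
  sum: 0.6291 + 0.3213 → r_corr = 0.9504 μm/a
Convert to mass loss: 0.9504 μm/a × 7.14 g/cm³ = 6.786 g·m⁻²·a⁻¹

r_corr = 6.79 g·m⁻²·a⁻¹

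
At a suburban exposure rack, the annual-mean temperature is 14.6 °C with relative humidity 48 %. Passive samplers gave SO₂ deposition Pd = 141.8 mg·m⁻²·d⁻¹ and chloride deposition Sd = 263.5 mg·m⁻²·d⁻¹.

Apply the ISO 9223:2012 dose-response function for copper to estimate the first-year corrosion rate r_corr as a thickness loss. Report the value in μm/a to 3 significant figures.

copper: T>10 °C ⇒ hinge -0.080·(14.6−10) = -0.3680
  sulphur-dioxide contribution → 0.2258 μm/a
  chloride contribution → 0.5315 μm/a
  total first-year rate 0.7573 μm/a

r_corr = 0.757 μm/a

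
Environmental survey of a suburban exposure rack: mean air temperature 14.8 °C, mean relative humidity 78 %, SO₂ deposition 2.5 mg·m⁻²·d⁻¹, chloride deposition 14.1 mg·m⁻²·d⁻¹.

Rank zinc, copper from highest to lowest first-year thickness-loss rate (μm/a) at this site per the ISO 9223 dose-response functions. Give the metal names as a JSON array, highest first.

["copper", "zinc"]

zinc: f(T) = -0.071·(T−10) [T>10 °C] = -0.3408
  SO₂ term: 0.0129·2.5^0.44·exp(0.046·78-0.3408) = 0.4965
  Cl⁻ term: 0.0175·14.1^0.57·exp(0.008·78+0.085·14.8) = 0.5193
  sum: 0.4965 + 0.5193 → r_corr = 1.016 μm/a
copper: T>10 °C ⇒ hinge -0.080·(14.8−10) = -0.3840
  Pd branch = 0.0053·Pd^0.26·e^(0.059·RH+f) = 0.4567 μm/a
  Sd branch = 0.01025·Sd^0.27·e^(0.036·RH+0.049·T) = 0.7169 μm/a
  sum: 0.4567 + 0.7169 → r_corr = 1.174 μm/a
Ordering by μm/a: copper (1.17) > zinc (1.02)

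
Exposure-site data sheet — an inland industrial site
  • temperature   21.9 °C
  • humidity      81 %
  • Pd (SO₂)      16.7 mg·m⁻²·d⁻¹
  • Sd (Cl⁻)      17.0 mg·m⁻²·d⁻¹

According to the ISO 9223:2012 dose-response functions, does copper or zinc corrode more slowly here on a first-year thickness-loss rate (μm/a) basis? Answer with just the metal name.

copper: T>10 °C ⇒ hinge -0.080·(21.9−10) = -0.9520
  SO₂ term: 0.0053·16.7^0.26·exp(0.059·81-0.9520) = 0.5061
  Cl⁻ term: 0.01025·17.0^0.27·exp(0.036·81+0.049·21.9) = 1.19
  r_corr = 0.5061 + 1.19 = 1.696 μm/a
zinc: temperature factor f = -0.071·(11.9) = -0.8449
  Pd branch = 0.0129·Pd^0.44·e^(0.046·RH+f) = 0.794 μm/a
  Cl⁻ term: 0.0175·17.0^0.57·exp(0.008·81+0.085·21.9) = 1.082
  sum: 0.794 + 1.082 → r_corr = 1.876 μm/a
Ordering by μm/a: zinc (1.88) > copper (1.7)

copper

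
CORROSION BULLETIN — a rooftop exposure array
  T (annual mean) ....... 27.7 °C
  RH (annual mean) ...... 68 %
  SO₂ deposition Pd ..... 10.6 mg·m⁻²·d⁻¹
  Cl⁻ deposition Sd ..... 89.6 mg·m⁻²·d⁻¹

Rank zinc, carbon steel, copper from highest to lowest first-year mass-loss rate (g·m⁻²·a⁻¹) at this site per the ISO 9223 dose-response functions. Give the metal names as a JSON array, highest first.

zinc: f(T) = -0.071·(T−10) [T>10 °C] = -1.2567
  Pd branch = 0.0129·Pd^0.44·e^(0.046·RH+f) = 0.2368 μm/a
  Cl⁻ term: 0.0175·89.6^0.57·exp(0.008·68+0.085·27.7) = 4.118
  sum: 0.2368 + 4.118 → r_corr = 4.355 μm/a
  mass loss = 4.355 μm/a × 7.14 g/cm³ = 31.09 g·m⁻²·a⁻¹
carbon steel: f(T) = -0.054·(T−10) [T>10 °C] = -0.9558
  Pd branch = 1.77·Pd^0.52·e^(0.02·RH+f) = 9.051 μm/a
  Sd branch = 0.102·Sd^0.62·e^(0.033·RH+0.04·T) = 47.29 μm/a
  sum: 9.051 + 47.29 → r_corr = 56.34 μm/a
  mass loss = 56.34 μm/a × 7.85 g/cm³ = 442.3 g·m⁻²·a⁻¹
copper: f(T) = -0.080·(T−10) [T>10 °C] = -1.4160
  Pd branch = 0.0053·Pd^0.26·e^(0.059·RH+f) = 0.1313 μm/a
  Sd branch = 0.01025·Sd^0.27·e^(0.036·RH+0.049·T) = 1.55 μm/a
  sum: 0.1313 + 1.55 → r_corr = 1.682 μm/a
  mass loss = 1.682 μm/a × 8.96 g/cm³ = 15.07 g·m⁻²·a⁻¹
Ordering by g·m⁻²·a⁻¹: carbon steel (442) > zinc (31.1) > copper (15.1)

["carbon steel", "zinc", "copper"]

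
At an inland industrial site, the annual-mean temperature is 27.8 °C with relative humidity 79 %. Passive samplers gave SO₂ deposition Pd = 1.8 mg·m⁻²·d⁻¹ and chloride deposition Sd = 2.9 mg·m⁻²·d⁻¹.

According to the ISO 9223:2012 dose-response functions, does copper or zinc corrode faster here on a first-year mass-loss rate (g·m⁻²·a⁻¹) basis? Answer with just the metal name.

copper: T>10 °C ⇒ hinge -0.080·(27.8−10) = -1.4240
  sulphur-dioxide contribution → 0.1572 μm/a
  chloride contribution → 0.9169 μm/a
  total first-year rate 1.074 μm/a
  mass loss = 1.074 μm/a × 8.96 g/cm³ = 9.624 g·m⁻²·a⁻¹
zinc: temperature factor f = -0.071·(17.8) = -1.2638
  sulphur-dioxide contribution → 0.1788 μm/a
  chloride contribution → 0.6417 μm/a
  ⇒ r_corr(zinc) = 0.8204 μm/a
  mass loss = 0.8204 μm/a × 7.14 g/cm³ = 5.858 g·m⁻²·a⁻¹
Ordering by g·m⁻²·a⁻¹: copper (9.62) > zinc (5.86)

copper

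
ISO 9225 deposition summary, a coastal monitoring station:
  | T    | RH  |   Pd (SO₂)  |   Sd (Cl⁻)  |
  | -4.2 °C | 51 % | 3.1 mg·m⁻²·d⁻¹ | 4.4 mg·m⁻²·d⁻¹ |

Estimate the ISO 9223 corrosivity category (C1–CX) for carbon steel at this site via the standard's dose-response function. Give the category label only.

carbon steel: temperature factor f = +0.150·(-14.2) = -2.1300
  Pd branch = 1.77·Pd^0.52·e^(0.02·RH+f) = 1.051 μm/a
  Sd branch = 0.102·Sd^0.62·e^(0.033·RH+0.04·T) = 1.163 μm/a
  r_corr = 1.051 + 1.163 = 2.213 μm/a
ISO 9223 Table 2 (carbon steel): 1.3 < 2.21 ≤ 25 μm/a ⇒ C2

C2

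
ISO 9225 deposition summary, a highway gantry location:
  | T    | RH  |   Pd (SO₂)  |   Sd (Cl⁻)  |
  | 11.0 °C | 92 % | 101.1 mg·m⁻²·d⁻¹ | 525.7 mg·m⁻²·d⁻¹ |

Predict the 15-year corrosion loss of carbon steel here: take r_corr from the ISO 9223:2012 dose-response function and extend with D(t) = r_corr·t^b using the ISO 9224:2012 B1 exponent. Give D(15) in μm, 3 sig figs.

D(15) = 1.14e+03 μm

carbon steel: temperature factor f = -0.054·(1.0) = -0.0540
  SO₂ term: 1.77·101.1^0.52·exp(0.02·92-0.0540) = 116.4
  Sd branch = 0.102·Sd^0.62·e^(0.033·RH+0.04·T) = 160.3 μm/a
  sum: 116.4 + 160.3 → r_corr = 276.8 μm/a
Long-term exponent b (ISO 9224 Table 2, B1) = 0.523
  D(15) = 276.8 × 15^0.523 = 276.8 × 4.122 = 1141 μm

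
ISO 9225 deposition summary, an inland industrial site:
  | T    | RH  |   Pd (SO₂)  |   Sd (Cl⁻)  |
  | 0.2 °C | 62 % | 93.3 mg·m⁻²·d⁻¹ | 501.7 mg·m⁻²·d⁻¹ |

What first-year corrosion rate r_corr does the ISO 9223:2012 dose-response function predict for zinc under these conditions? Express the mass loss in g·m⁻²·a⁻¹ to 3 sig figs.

r_corr = 15.3 g·m⁻²·a⁻¹

zinc: f(T) = +0.038·(T−10) [T≤10 °C] = -0.3724
  SO₂ term: 0.0129·93.3^0.44·exp(0.046·62-0.3724) = 1.133
  Sd branch = 0.0175·Sd^0.57·e^(0.008·RH+0.085·T) = 1.012 μm/a
  sum: 1.133 + 1.012 → r_corr = 2.145 μm/a
Convert to mass loss: 2.145 μm/a × 7.14 g/cm³ = 15.31 g·m⁻²·a⁻¹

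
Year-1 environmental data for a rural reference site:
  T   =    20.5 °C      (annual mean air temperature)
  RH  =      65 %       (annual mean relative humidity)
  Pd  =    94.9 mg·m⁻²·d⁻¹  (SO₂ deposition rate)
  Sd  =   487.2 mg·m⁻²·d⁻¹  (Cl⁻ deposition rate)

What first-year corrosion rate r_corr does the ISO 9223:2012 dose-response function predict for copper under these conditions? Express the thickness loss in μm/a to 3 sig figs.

copper: temperature factor f = -0.080·(10.5) = -0.8400
  sulphur-dioxide contribution → 0.346 μm/a
  chloride contribution → 1.545 μm/a
  total first-year rate 1.891 μm/a

r_corr = 1.89 μm/a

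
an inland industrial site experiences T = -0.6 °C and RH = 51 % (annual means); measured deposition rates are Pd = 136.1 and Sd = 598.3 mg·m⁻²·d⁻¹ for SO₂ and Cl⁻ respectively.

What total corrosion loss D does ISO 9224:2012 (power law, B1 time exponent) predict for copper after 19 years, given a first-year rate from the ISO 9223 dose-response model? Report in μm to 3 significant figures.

copper: temperature factor f = +0.126·(-10.6) = -1.3356
  Pd branch = 0.0053·Pd^0.26·e^(0.059·RH+f) = 0.1014 μm/a
  Cl⁻ term: 0.01025·598.3^0.27·exp(0.036·51+0.049·-0.6) = 0.3508
  sum: 0.1014 + 0.3508 → r_corr = 0.4522 μm/a
ISO 9224: D(t) = r_corr · t^b with b = 0.667 (copper, B1)
  D(19) = 0.4522 × 19^0.667 = 0.4522 × 7.127 = 3.223 μm

D(19) = 3.22 μm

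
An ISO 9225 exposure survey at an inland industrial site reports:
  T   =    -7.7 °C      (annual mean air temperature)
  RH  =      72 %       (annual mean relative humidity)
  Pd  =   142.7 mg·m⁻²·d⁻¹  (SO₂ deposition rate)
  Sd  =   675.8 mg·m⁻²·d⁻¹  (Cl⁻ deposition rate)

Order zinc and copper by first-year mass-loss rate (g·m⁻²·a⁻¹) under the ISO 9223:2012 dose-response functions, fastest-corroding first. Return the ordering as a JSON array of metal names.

zinc: T≤10 °C ⇒ hinge +0.038·(-7.7−10) = -0.6726
  sulphur-dioxide contribution → 1.603 μm/a
  chloride contribution → 0.6637 μm/a
  total first-year rate 2.266 μm/a
  mass loss = 2.266 μm/a × 7.14 g/cm³ = 16.18 g·m⁻²·a⁻¹
copper: T≤10 °C ⇒ hinge +0.126·(-7.7−10) = -2.2302
  sulphur-dioxide contribution → 0.1448 μm/a
  chloride contribution → 0.5453 μm/a
  total first-year rate 0.6901 μm/a
  mass loss = 0.6901 μm/a × 8.96 g/cm³ = 6.183 g·m⁻²·a⁻¹
Ordering by g·m⁻²·a⁻¹: zinc (16.2) > copper (6.18)

["zinc", "copper"]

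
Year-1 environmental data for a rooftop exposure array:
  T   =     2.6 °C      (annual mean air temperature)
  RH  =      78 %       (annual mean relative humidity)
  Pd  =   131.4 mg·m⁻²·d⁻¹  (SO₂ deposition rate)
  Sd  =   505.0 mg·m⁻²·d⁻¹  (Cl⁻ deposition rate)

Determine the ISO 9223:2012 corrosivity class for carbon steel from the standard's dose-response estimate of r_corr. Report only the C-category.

carbon steel: T≤10 °C ⇒ hinge +0.150·(2.6−10) = -1.1100
  SO₂ term: 1.77·131.4^0.52·exp(0.02·78-1.1100) = 35.08
  Cl⁻ term: 0.102·505.0^0.62·exp(0.033·78+0.04·2.6) = 70.42
  sum: 35.08 + 70.42 → r_corr = 105.5 μm/a
ISO 9223 Table 2 (carbon steel): 80 < 105 ≤ 200 μm/a ⇒ C5

C5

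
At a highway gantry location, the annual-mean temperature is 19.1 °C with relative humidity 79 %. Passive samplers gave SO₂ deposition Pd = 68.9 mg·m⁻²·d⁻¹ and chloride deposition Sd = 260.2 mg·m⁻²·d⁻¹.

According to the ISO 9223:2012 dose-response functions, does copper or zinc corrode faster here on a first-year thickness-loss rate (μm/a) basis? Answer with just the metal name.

copper: T>10 °C ⇒ hinge -0.080·(19.1−10) = -0.7280
  Pd branch = 0.0053·Pd^0.26·e^(0.059·RH+f) = 0.8134 μm/a
  Sd branch = 0.01025·Sd^0.27·e^(0.036·RH+0.049·T) = 2.016 μm/a
  sum: 0.8134 + 2.016 → r_corr = 2.829 μm/a
zinc: temperature factor f = -0.071·(9.1) = -0.6461
  Pd branch = 0.0129·Pd^0.44·e^(0.046·RH+f) = 1.648 μm/a
  Cl⁻ term: 0.0175·260.2^0.57·exp(0.008·79+0.085·19.1) = 3.975
  sum: 1.648 + 3.975 → r_corr = 5.623 μm/a
Ordering by μm/a: zinc (5.62) > copper (2.83)

zinc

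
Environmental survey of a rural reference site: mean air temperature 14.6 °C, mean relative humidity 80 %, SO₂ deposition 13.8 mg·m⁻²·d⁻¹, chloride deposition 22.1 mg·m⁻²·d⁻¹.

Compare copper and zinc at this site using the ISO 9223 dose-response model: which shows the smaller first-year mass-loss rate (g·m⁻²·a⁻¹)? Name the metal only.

zinc

copper: temperature factor f = -0.080·(4.6) = -0.3680
  SO₂ term: 0.0053·13.8^0.26·exp(0.059·80-0.3680) = 0.8141
  Cl⁻ term: 0.01025·22.1^0.27·exp(0.036·80+0.049·14.6) = 0.8613
  sum: 0.8141 + 0.8613 → r_corr = 1.675 μm/a
  mass loss = 1.675 μm/a × 8.96 g/cm³ = 15.01 g·m⁻²·a⁻¹
zinc: f(T) = -0.071·(T−10) [T>10 °C] = -0.3266
  SO₂ term: 0.0129·13.8^0.44·exp(0.046·80-0.3266) = 1.171
  Sd branch = 0.0175·Sd^0.57·e^(0.008·RH+0.085·T) = 0.6703 μm/a
  sum: 1.171 + 0.6703 → r_corr = 1.841 μm/a
  mass loss = 1.841 μm/a × 7.14 g/cm³ = 13.15 g·m⁻²·a⁻¹
Ordering by g·m⁻²·a⁻¹: copper (15) > zinc (13.1)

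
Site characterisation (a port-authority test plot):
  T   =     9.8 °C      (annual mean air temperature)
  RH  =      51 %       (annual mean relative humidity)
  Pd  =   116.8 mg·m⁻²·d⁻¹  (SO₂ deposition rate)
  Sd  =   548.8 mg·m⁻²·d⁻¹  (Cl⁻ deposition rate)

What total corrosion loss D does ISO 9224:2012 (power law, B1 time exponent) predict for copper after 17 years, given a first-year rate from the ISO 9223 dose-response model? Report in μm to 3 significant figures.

copper: T≤10 °C ⇒ hinge +0.126·(9.8−10) = -0.0252
  Pd branch = 0.0053·Pd^0.26·e^(0.059·RH+f) = 0.3611 μm/a
  Sd branch = 0.01025·Sd^0.27·e^(0.036·RH+0.049·T) = 0.5705 μm/a
  r_corr = 0.3611 + 0.5705 = 0.9317 μm/a
Power-law: D(17) = r_corr · 17^0.667
  D(17) = 0.9317 × 17^0.667 = 0.9317 × 6.618 = 6.165 μm

D(17) = 6.17 μm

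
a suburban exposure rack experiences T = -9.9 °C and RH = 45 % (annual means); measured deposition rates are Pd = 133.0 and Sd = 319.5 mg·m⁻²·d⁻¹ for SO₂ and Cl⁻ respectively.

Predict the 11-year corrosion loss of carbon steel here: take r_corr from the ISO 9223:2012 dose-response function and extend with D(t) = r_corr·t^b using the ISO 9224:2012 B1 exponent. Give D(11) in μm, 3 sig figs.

carbon steel: T≤10 °C ⇒ hinge +0.150·(-9.9−10) = -2.9850
  SO₂ term: 1.77·133.0^0.52·exp(0.02·45-2.9850) = 2.798
  Cl⁻ term: 0.102·319.5^0.62·exp(0.033·45+0.04·-9.9) = 10.82
  sum: 2.798 + 10.82 → r_corr = 13.62 μm/a
Long-term exponent b (ISO 9224 Table 2, B1) = 0.523
  D(11) = 13.62 × 11^0.523 = 13.62 × 3.505 = 47.74 μm

D(11) = 47.7 μm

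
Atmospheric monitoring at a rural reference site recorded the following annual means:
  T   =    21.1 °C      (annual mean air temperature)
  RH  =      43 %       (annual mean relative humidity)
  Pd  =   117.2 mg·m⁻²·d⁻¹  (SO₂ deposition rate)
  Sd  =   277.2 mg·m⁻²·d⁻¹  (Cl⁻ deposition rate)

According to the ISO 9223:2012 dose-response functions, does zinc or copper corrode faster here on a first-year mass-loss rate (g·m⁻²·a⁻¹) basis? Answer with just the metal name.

zinc: f(T) = -0.071·(T−10) [T>10 °C] = -0.7881
  SO₂ term: 0.0129·117.2^0.44·exp(0.046·43-0.7881) = 0.3449
  Cl⁻ term: 0.0175·277.2^0.57·exp(0.008·43+0.085·21.1) = 3.662
  r_corr = 0.3449 + 3.662 = 4.007 μm/a
  mass loss = 4.007 μm/a × 7.14 g/cm³ = 28.61 g·m⁻²·a⁻¹
copper: f(T) = -0.080·(T−10) [T>10 °C] = -0.8880
  Pd branch = 0.0053·Pd^0.26·e^(0.059·RH+f) = 0.09514 μm/a
  Sd branch = 0.01025·Sd^0.27·e^(0.036·RH+0.049·T) = 0.6188 μm/a
  r_corr = 0.09514 + 0.6188 = 0.714 μm/a
  mass loss = 0.714 μm/a × 8.96 g/cm³ = 6.397 g·m⁻²·a⁻¹
Ordering by g·m⁻²·a⁻¹: zinc (28.6) > copper (6.4)

zinc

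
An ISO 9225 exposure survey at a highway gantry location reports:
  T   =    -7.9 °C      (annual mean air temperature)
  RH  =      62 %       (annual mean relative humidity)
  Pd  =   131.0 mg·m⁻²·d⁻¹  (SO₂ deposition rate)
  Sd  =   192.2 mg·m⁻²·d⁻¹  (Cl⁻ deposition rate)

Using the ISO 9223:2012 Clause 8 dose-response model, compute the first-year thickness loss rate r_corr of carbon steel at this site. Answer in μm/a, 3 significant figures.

carbon steel: f(T) = +0.150·(T−10) [T≤10 °C] = -2.6850
  sulphur-dioxide contribution → 5.265 μm/a
  chloride contribution → 14.99 μm/a
  ⇒ r_corr(carbon steel) = 20.26 μm/a

r_corr = 20.3 μm/a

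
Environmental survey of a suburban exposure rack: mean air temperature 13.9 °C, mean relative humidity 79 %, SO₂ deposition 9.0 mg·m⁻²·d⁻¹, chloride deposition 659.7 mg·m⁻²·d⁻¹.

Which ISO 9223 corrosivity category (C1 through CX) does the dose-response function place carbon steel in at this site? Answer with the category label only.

carbon steel: temperature factor f = -0.054·(3.9) = -0.2106
  Pd branch = 1.77·Pd^0.52·e^(0.02·RH+f) = 21.82 μm/a
  Sd branch = 0.102·Sd^0.62·e^(0.033·RH+0.04·T) = 135 μm/a
  r_corr = 21.82 + 135 = 156.8 μm/a
157 μm/a falls in (80, 200] for carbon steel → category C5

C5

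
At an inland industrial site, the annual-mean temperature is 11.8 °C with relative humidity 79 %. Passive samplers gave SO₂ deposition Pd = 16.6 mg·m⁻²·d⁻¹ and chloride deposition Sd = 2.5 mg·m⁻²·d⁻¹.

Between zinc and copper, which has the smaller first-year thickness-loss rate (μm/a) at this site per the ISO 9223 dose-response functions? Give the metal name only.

zinc: f(T) = -0.071·(T−10) [T>10 °C] = -0.1278
  sulphur-dioxide contribution → 1.48 μm/a
  chloride contribution → 0.1513 μm/a
  total first-year rate 1.631 μm/a
copper: T>10 °C ⇒ hinge -0.080·(11.8−10) = -0.1440
  sulphur-dioxide contribution → 1.007 μm/a
  chloride contribution → 0.4022 μm/a
  total first-year rate 1.41 μm/a
Ordering by μm/a: zinc (1.63) > copper (1.41)

copper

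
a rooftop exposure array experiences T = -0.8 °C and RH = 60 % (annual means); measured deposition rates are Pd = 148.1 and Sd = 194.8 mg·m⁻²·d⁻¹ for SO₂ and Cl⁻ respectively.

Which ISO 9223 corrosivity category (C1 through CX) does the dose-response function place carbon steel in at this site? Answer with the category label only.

C3

carbon steel: f(T) = +0.150·(T−10) [T≤10 °C] = -1.6200
  sulphur-dioxide contribution → 15.64 μm/a
  chloride contribution → 18.8 μm/a
  ⇒ r_corr(carbon steel) = 34.44 μm/a
ISO 9223 Table 2 (carbon steel): 25 < 34.4 ≤ 50 μm/a ⇒ C3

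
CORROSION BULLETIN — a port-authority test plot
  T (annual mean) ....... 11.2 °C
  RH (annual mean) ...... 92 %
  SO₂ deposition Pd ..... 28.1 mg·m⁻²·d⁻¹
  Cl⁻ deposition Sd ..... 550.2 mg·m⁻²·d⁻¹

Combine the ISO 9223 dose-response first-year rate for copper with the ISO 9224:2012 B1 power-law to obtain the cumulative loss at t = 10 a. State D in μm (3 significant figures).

copper: temperature factor f = -0.080·(1.2) = -0.0960
  Pd branch = 0.0053·Pd^0.26·e^(0.059·RH+f) = 2.61 μm/a
  Sd branch = 0.01025·Sd^0.27·e^(0.036·RH+0.049·T) = 2.675 μm/a
  r_corr = 2.61 + 2.675 = 5.285 μm/a
Long-term exponent b (ISO 9224 Table 2, B1) = 0.667
  D(10) = 5.285 × 10^0.667 = 5.285 × 4.645 = 24.55 μm

D(10) = 24.6 μm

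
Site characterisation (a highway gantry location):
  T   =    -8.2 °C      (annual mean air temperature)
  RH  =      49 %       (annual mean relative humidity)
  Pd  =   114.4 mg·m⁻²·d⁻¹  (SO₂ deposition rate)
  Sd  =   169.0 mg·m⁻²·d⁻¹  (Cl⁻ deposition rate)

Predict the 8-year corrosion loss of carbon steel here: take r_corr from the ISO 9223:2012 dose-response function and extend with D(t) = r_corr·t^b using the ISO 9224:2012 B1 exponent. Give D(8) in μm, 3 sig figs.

carbon steel: T≤10 °C ⇒ hinge +0.150·(-8.2−10) = -2.7300
  SO₂ term: 1.77·114.4^0.52·exp(0.02·49-2.7300) = 3.617
  Sd branch = 0.102·Sd^0.62·e^(0.033·RH+0.04·T) = 8.906 μm/a
  r_corr = 3.617 + 8.906 = 12.52 μm/a
Long-term exponent b (ISO 9224 Table 2, B1) = 0.523
  D(8) = 12.52 × 8^0.523 = 12.52 × 2.967 = 37.16 μm

D(8) = 37.2 μm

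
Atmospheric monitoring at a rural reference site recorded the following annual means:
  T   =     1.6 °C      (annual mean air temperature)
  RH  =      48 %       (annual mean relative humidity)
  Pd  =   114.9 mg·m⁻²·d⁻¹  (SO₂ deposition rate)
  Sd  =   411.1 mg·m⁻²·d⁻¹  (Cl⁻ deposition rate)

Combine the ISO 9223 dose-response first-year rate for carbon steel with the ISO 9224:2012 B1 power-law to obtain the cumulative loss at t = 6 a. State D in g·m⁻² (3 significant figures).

carbon steel: f(T) = +0.150·(T−10) [T≤10 °C] = -1.2600
  Pd branch = 1.77·Pd^0.52·e^(0.02·RH+f) = 15.45 μm/a
  Cl⁻ term: 0.102·411.1^0.62·exp(0.033·48+0.04·1.6) = 22.13
  r_corr = 15.45 + 22.13 = 37.58 μm/a
Long-term exponent b (ISO 9224 Table 2, B1) = 0.523
  D(6) = 37.58 × 6^0.523 = 37.58 × 2.553 = 95.93 μm
  Mass loss = 95.93 μm × 7.85 g/cm³ = 753.1 g·m⁻²

D(6) = 753 g·m⁻²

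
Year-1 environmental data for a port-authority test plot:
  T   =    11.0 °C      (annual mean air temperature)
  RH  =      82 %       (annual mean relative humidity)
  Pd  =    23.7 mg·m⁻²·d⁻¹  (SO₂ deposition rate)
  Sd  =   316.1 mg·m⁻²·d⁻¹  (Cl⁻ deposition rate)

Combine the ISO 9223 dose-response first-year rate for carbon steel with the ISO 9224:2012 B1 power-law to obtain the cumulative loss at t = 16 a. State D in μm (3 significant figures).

D(16) = 550 μm

carbon steel: f(T) = -0.054·(T−10) [T>10 °C] = -0.0540
  Pd branch = 1.77·Pd^0.52·e^(0.02·RH+f) = 44.84 μm/a
  Cl⁻ term: 0.102·316.1^0.62·exp(0.033·82+0.04·11.0) = 84.1
  r_corr = 44.84 + 84.1 = 128.9 μm/a
Power-law: D(16) = r_corr · 16^0.523
  D(16) = 128.9 × 16^0.523 = 128.9 × 4.263 = 549.7 μm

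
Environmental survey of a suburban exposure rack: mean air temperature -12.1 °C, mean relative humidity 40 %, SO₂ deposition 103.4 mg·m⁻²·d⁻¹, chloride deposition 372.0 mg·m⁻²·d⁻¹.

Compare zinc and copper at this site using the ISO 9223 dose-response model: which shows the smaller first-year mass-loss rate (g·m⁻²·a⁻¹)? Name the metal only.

zinc: f(T) = +0.038·(T−10) [T≤10 °C] = -0.8398
  sulphur-dioxide contribution → 0.27 μm/a
  chloride contribution → 0.2515 μm/a
  ⇒ r_corr(zinc) = 0.5215 μm/a
  mass loss = 0.5215 μm/a × 7.14 g/cm³ = 3.724 g·m⁻²·a⁻¹
copper: f(T) = +0.126·(T−10) [T≤10 °C] = -2.7846
  sulphur-dioxide contribution → 0.01158 μm/a
  chloride contribution → 0.1182 μm/a
  total first-year rate 0.1298 μm/a
  mass loss = 0.1298 μm/a × 8.96 g/cm³ = 1.163 g·m⁻²·a⁻¹
Ordering by g·m⁻²·a⁻¹: zinc (3.72) > copper (1.16)

copper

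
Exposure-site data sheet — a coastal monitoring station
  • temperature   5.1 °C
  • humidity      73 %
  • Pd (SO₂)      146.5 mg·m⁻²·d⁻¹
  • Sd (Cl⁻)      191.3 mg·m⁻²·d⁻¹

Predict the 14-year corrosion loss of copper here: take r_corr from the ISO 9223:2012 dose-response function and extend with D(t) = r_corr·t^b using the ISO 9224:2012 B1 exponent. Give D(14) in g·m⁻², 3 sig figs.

copper: T≤10 °C ⇒ hinge +0.126·(5.1−10) = -0.6174
  sulphur-dioxide contribution → 0.7758 μm/a
  chloride contribution → 0.7527 μm/a
  ⇒ r_corr(copper) = 1.529 μm/a
Long-term exponent b (ISO 9224 Table 2, B1) = 0.667
  D(14) = 1.529 × 14^0.667 = 1.529 × 5.814 = 8.887 μm
  Mass loss = 8.887 μm × 8.96 g/cm³ = 79.63 g·m⁻²

D(14) = 79.6 g·m⁻²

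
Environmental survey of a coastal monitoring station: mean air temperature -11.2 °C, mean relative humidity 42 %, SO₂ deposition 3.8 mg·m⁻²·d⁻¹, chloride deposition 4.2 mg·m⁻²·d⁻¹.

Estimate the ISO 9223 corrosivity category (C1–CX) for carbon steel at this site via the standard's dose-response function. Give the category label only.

carbon steel: T≤10 °C ⇒ hinge +0.150·(-11.2−10) = -3.1800
  sulphur-dioxide contribution → 0.3414 μm/a
  chloride contribution → 0.6344 μm/a
  total first-year rate 0.9758 μm/a
0.976 μm/a falls in (0, 1.3] for carbon steel → category C1

C1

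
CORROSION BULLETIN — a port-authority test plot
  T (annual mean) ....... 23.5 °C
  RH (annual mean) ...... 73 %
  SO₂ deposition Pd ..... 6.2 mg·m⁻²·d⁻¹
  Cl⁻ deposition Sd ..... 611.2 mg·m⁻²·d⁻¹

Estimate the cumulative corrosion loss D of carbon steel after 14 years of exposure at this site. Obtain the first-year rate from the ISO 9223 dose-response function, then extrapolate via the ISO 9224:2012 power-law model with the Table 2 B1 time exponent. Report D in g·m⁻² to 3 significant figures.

D(14) = 5.14e+03 g·m⁻²

carbon steel: T>10 °C ⇒ hinge -0.054·(23.5−10) = -0.7290
  sulphur-dioxide contribution → 9.495 μm/a
  chloride contribution → 155.1 μm/a
  ⇒ r_corr(carbon steel) = 164.5 μm/a
ISO 9224: D(t) = r_corr · t^b with b = 0.523 (carbon steel, B1)
  D(14) = 164.5 × 14^0.523 = 164.5 × 3.976 = 654.2 μm
  Mass loss = 654.2 μm × 7.85 g/cm³ = 5136 g·m⁻²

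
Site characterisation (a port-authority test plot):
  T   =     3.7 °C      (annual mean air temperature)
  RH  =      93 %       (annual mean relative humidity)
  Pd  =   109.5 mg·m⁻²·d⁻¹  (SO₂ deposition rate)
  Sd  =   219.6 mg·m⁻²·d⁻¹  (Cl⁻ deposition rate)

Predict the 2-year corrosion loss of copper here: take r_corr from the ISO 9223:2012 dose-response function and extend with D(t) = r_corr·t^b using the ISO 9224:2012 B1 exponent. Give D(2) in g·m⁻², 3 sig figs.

D(2) = 49.2 g·m⁻²

copper: f(T) = +0.126·(T−10) [T≤10 °C] = -0.7938
  Pd branch = 0.0053·Pd^0.26·e^(0.059·RH+f) = 1.962 μm/a
  Cl⁻ term: 0.01025·219.6^0.27·exp(0.036·93+0.049·3.7) = 1.499
  r_corr = 1.962 + 1.499 = 3.461 μm/a
ISO 9224: D(t) = r_corr · t^b with b = 0.667 (copper, B1)
  D(2) = 3.461 × 2^0.667 = 3.461 × 1.588 = 5.495 μm
  Mass loss = 5.495 μm × 8.96 g/cm³ = 49.24 g·m⁻²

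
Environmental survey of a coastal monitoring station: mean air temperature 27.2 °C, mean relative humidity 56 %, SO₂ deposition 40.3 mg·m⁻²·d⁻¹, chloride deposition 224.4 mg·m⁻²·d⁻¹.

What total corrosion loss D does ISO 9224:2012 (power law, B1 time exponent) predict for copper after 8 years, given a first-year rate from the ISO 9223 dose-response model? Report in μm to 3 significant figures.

D(8) = 5.42 μm

copper: f(T) = -0.080·(T−10) [T>10 °C] = -1.3760
  Pd branch = 0.0053·Pd^0.26·e^(0.059·RH+f) = 0.09527 μm/a
  Cl⁻ term: 0.01025·224.4^0.27·exp(0.036·56+0.049·27.2) = 1.259
  r_corr = 0.09527 + 1.259 = 1.354 μm/a
ISO 9224: D(t) = r_corr · t^b with b = 0.667 (copper, B1)
  D(8) = 1.354 × 8^0.667 = 1.354 × 4.003 = 5.419 μm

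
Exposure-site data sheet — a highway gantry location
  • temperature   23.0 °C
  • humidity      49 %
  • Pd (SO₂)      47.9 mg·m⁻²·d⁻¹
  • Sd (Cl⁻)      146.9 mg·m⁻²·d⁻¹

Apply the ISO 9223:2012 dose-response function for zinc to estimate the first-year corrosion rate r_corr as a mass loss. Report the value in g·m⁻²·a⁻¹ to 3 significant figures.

r_corr = 24.4 g·m⁻²·a⁻¹

zinc: T>10 °C ⇒ hinge -0.071·(23.0−10) = -0.9230
  SO₂ term: 0.0129·47.9^0.44·exp(0.046·49-0.9230) = 0.2679
  Cl⁻ term: 0.0175·146.9^0.57·exp(0.008·49+0.085·23.0) = 3.144
  r_corr = 0.2679 + 3.144 = 3.412 μm/a
Convert to mass loss: 3.412 μm/a × 7.14 g/cm³ = 24.36 g·m⁻²·a⁻¹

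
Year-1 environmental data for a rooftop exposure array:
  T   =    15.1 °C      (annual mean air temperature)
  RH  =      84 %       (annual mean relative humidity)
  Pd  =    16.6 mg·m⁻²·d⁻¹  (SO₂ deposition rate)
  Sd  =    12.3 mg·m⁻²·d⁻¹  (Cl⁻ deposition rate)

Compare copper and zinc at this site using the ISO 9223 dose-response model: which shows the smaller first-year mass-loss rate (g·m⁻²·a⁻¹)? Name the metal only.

zinc

copper: f(T) = -0.080·(T−10) [T>10 °C] = -0.4080
  SO₂ term: 0.0053·16.6^0.26·exp(0.059·84-0.4080) = 1.039
  Sd branch = 0.01025·Sd^0.27·e^(0.036·RH+0.049·T) = 0.8702 μm/a
  sum: 1.039 + 0.8702 → r_corr = 1.909 μm/a
  mass loss = 1.909 μm/a × 8.96 g/cm³ = 17.11 g·m⁻²·a⁻¹
zinc: f(T) = -0.071·(T−10) [T>10 °C] = -0.3621
  SO₂ term: 0.0129·16.6^0.44·exp(0.046·84-0.3621) = 1.473
  Cl⁻ term: 0.0175·12.3^0.57·exp(0.008·84+0.085·15.1) = 0.5171
  r_corr = 1.473 + 0.5171 = 1.99 μm/a
  mass loss = 1.99 μm/a × 7.14 g/cm³ = 14.21 g·m⁻²·a⁻¹
Ordering by g·m⁻²·a⁻¹: copper (17.1) > zinc (14.2)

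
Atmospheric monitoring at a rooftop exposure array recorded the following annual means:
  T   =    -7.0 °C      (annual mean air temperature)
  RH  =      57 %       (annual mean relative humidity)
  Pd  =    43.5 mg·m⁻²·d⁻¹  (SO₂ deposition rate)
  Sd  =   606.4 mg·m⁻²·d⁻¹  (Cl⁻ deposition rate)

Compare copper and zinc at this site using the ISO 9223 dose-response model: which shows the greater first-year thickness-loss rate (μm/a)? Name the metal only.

copper: temperature factor f = +0.126·(-17.0) = -2.1420
  sulphur-dioxide contribution → 0.04792 μm/a
  chloride contribution → 0.3194 μm/a
  ⇒ r_corr(copper) = 0.3673 μm/a
zinc: f(T) = +0.038·(T−10) [T≤10 °C] = -0.6460
  sulphur-dioxide contribution → 0.4894 μm/a
  chloride contribution → 0.5873 μm/a
  total first-year rate 1.077 μm/a
Ordering by μm/a: zinc (1.08) > copper (0.367)

zinc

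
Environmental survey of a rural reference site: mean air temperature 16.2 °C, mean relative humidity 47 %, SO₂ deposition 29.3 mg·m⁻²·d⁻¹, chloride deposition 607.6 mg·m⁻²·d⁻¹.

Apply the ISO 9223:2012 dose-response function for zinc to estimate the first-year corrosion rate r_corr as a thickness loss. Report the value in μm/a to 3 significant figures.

zinc: temperature factor f = -0.071·(6.2) = -0.4402
  Pd branch = 0.0129·Pd^0.44·e^(0.046·RH+f) = 0.319 μm/a
  Cl⁻ term: 0.0175·607.6^0.57·exp(0.008·47+0.085·16.2) = 3.9
  sum: 0.319 + 3.9 → r_corr = 4.219 μm/a

r_corr = 4.22 μm/a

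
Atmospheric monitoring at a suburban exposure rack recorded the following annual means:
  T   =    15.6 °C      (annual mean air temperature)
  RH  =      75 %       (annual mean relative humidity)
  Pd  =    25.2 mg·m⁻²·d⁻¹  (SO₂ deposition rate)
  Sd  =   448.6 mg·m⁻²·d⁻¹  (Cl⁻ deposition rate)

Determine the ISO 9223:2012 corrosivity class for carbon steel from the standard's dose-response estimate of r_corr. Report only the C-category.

carbon steel: f(T) = -0.054·(T−10) [T>10 °C] = -0.3024
  SO₂ term: 1.77·25.2^0.52·exp(0.02·75-0.3024) = 31.39
  Cl⁻ term: 0.102·448.6^0.62·exp(0.033·75+0.04·15.6) = 99.69
  sum: 31.39 + 99.69 → r_corr = 131.1 μm/a
131 μm/a falls in (80, 200] for carbon steel → category C5

C5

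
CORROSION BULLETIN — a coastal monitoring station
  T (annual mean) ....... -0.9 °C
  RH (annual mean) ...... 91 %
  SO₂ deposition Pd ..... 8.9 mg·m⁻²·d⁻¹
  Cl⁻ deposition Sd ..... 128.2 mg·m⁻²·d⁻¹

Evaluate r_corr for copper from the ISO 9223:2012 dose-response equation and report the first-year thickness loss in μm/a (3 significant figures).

copper: T≤10 °C ⇒ hinge +0.126·(-0.9−10) = -1.3734
  Pd branch = 0.0053·Pd^0.26·e^(0.059·RH+f) = 0.5086 μm/a
  Cl⁻ term: 0.01025·128.2^0.27·exp(0.036·91+0.049·-0.9) = 0.9626
  r_corr = 0.5086 + 0.9626 = 1.471 μm/a

r_corr = 1.47 μm/a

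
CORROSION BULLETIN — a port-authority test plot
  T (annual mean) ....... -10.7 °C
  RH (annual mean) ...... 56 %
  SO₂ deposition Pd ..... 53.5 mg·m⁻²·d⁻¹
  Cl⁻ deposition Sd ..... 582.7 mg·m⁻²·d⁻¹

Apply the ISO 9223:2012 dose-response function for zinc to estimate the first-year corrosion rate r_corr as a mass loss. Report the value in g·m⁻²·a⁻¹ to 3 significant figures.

zinc: T≤10 °C ⇒ hinge +0.038·(-10.7−10) = -0.7866
  Pd branch = 0.0129·Pd^0.44·e^(0.046·RH+f) = 0.4448 μm/a
  Sd branch = 0.0175·Sd^0.57·e^(0.008·RH+0.085·T) = 0.4158 μm/a
  sum: 0.4448 + 0.4158 → r_corr = 0.8607 μm/a
Convert to mass loss: 0.8607 μm/a × 7.14 g/cm³ = 6.145 g·m⁻²·a⁻¹

r_corr = 6.15 g·m⁻²·a⁻¹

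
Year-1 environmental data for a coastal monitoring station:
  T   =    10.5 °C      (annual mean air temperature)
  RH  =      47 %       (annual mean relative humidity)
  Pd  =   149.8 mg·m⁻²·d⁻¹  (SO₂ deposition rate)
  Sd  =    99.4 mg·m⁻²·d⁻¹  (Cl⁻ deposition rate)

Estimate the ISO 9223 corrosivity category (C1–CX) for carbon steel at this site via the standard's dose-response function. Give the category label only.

carbon steel: f(T) = -0.054·(T−10) [T>10 °C] = -0.0270
  Pd branch = 1.77·Pd^0.52·e^(0.02·RH+f) = 59.67 μm/a
  Cl⁻ term: 0.102·99.4^0.62·exp(0.033·47+0.04·10.5) = 12.68
  sum: 59.67 + 12.68 → r_corr = 72.34 μm/a
ISO 9223 Table 2 (carbon steel): 50 < 72.3 ≤ 80 μm/a ⇒ C4

C4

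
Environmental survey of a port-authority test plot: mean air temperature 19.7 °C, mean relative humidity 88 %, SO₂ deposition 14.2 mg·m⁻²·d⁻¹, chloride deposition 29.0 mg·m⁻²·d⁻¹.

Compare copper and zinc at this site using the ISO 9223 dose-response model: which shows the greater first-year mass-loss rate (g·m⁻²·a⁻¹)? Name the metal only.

copper: f(T) = -0.080·(T−10) [T>10 °C] = -0.7760
  SO₂ term: 0.0053·14.2^0.26·exp(0.059·88-0.7760) = 0.8744
  Sd branch = 0.01025·Sd^0.27·e^(0.036·RH+0.049·T) = 1.587 μm/a
  r_corr = 0.8744 + 1.587 = 2.462 μm/a
  mass loss = 2.462 μm/a × 8.96 g/cm³ = 22.06 g·m⁻²·a⁻¹
zinc: T>10 °C ⇒ hinge -0.071·(19.7−10) = -0.6887
  Pd branch = 0.0129·Pd^0.44·e^(0.046·RH+f) = 1.193 μm/a
  Sd branch = 0.0175·Sd^0.57·e^(0.008·RH+0.085·T) = 1.287 μm/a
  r_corr = 1.193 + 1.287 = 2.48 μm/a
  mass loss = 2.48 μm/a × 7.14 g/cm³ = 17.7 g·m⁻²·a⁻¹
Ordering by g·m⁻²·a⁻¹: copper (22.1) > zinc (17.7)

copper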